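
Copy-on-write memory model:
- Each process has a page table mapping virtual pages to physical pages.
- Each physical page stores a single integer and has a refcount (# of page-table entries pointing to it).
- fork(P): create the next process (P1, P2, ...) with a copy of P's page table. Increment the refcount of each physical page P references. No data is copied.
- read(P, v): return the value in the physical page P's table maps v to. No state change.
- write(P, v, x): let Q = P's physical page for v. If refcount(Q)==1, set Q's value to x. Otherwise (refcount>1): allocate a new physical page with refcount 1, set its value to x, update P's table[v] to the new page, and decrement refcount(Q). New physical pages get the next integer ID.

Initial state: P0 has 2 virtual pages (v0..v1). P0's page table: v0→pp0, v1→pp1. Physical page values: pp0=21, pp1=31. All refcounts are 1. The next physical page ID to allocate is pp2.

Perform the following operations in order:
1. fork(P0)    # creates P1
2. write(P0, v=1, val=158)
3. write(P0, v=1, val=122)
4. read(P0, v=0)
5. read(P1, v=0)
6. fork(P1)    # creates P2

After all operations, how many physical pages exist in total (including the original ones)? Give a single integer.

Op 1: fork(P0) -> P1. 2 ppages; refcounts: pp0:2 pp1:2
Op 2: write(P0, v1, 158). refcount(pp1)=2>1 -> COPY to pp2. 3 ppages; refcounts: pp0:2 pp1:1 pp2:1
Op 3: write(P0, v1, 122). refcount(pp2)=1 -> write in place. 3 ppages; refcounts: pp0:2 pp1:1 pp2:1
Op 4: read(P0, v0) -> 21. No state change.
Op 5: read(P1, v0) -> 21. No state change.
Op 6: fork(P1) -> P2. 3 ppages; refcounts: pp0:3 pp1:2 pp2:1

Answer: 3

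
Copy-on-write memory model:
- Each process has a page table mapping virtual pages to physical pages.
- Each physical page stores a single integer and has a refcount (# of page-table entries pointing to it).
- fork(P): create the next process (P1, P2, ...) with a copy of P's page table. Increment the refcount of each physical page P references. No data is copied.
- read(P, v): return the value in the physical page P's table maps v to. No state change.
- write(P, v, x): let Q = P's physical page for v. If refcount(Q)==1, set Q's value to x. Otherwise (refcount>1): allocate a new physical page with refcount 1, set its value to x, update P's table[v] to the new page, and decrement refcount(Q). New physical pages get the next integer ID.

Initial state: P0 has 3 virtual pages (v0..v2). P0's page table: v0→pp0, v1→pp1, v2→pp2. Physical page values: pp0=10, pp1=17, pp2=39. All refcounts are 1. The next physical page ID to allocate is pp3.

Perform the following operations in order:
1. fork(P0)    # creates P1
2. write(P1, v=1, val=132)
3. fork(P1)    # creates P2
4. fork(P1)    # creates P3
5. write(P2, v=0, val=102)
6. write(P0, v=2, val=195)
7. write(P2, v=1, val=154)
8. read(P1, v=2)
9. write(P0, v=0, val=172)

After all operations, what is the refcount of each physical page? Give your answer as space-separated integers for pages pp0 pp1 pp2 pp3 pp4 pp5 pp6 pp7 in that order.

Op 1: fork(P0) -> P1. 3 ppages; refcounts: pp0:2 pp1:2 pp2:2
Op 2: write(P1, v1, 132). refcount(pp1)=2>1 -> COPY to pp3. 4 ppages; refcounts: pp0:2 pp1:1 pp2:2 pp3:1
Op 3: fork(P1) -> P2. 4 ppages; refcounts: pp0:3 pp1:1 pp2:3 pp3:2
Op 4: fork(P1) -> P3. 4 ppages; refcounts: pp0:4 pp1:1 pp2:4 pp3:3
Op 5: write(P2, v0, 102). refcount(pp0)=4>1 -> COPY to pp4. 5 ppages; refcounts: pp0:3 pp1:1 pp2:4 pp3:3 pp4:1
Op 6: write(P0, v2, 195). refcount(pp2)=4>1 -> COPY to pp5. 6 ppages; refcounts: pp0:3 pp1:1 pp2:3 pp3:3 pp4:1 pp5:1
Op 7: write(P2, v1, 154). refcount(pp3)=3>1 -> COPY to pp6. 7 ppages; refcounts: pp0:3 pp1:1 pp2:3 pp3:2 pp4:1 pp5:1 pp6:1
Op 8: read(P1, v2) -> 39. No state change.
Op 9: write(P0, v0, 172). refcount(pp0)=3>1 -> COPY to pp7. 8 ppages; refcounts: pp0:2 pp1:1 pp2:3 pp3:2 pp4:1 pp5:1 pp6:1 pp7:1

Answer: 2 1 3 2 1 1 1 1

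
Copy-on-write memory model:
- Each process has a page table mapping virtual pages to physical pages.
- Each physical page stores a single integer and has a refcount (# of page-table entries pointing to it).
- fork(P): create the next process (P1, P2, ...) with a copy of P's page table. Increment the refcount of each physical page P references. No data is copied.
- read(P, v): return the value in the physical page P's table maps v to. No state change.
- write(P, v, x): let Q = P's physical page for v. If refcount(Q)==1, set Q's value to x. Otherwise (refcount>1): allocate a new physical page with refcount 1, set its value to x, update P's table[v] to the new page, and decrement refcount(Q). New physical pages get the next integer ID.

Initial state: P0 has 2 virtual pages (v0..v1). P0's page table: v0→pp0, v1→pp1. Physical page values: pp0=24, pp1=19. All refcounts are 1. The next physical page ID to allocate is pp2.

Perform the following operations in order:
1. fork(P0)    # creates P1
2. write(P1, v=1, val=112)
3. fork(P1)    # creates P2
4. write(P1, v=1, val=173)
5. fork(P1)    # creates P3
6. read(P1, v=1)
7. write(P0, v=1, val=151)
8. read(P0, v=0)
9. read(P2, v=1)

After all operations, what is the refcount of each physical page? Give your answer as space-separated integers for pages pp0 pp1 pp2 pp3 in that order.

Answer: 4 1 1 2

Derivation:
Op 1: fork(P0) -> P1. 2 ppages; refcounts: pp0:2 pp1:2
Op 2: write(P1, v1, 112). refcount(pp1)=2>1 -> COPY to pp2. 3 ppages; refcounts: pp0:2 pp1:1 pp2:1
Op 3: fork(P1) -> P2. 3 ppages; refcounts: pp0:3 pp1:1 pp2:2
Op 4: write(P1, v1, 173). refcount(pp2)=2>1 -> COPY to pp3. 4 ppages; refcounts: pp0:3 pp1:1 pp2:1 pp3:1
Op 5: fork(P1) -> P3. 4 ppages; refcounts: pp0:4 pp1:1 pp2:1 pp3:2
Op 6: read(P1, v1) -> 173. No state change.
Op 7: write(P0, v1, 151). refcount(pp1)=1 -> write in place. 4 ppages; refcounts: pp0:4 pp1:1 pp2:1 pp3:2
Op 8: read(P0, v0) -> 24. No state change.
Op 9: read(P2, v1) -> 112. No state change.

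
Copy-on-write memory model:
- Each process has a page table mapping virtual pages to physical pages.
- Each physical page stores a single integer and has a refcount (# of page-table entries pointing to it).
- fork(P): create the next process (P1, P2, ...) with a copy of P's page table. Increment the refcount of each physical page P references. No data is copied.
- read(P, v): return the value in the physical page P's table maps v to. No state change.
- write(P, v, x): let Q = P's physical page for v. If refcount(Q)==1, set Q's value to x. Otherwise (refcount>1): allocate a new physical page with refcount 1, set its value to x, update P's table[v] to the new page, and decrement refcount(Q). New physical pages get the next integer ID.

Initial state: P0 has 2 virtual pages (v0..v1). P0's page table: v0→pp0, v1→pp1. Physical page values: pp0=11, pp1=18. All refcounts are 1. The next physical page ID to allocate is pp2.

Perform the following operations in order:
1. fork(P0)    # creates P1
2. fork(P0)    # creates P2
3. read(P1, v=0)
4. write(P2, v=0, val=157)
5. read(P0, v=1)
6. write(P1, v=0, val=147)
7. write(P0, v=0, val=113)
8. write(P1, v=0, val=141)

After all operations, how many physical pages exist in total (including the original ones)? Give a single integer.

Op 1: fork(P0) -> P1. 2 ppages; refcounts: pp0:2 pp1:2
Op 2: fork(P0) -> P2. 2 ppages; refcounts: pp0:3 pp1:3
Op 3: read(P1, v0) -> 11. No state change.
Op 4: write(P2, v0, 157). refcount(pp0)=3>1 -> COPY to pp2. 3 ppages; refcounts: pp0:2 pp1:3 pp2:1
Op 5: read(P0, v1) -> 18. No state change.
Op 6: write(P1, v0, 147). refcount(pp0)=2>1 -> COPY to pp3. 4 ppages; refcounts: pp0:1 pp1:3 pp2:1 pp3:1
Op 7: write(P0, v0, 113). refcount(pp0)=1 -> write in place. 4 ppages; refcounts: pp0:1 pp1:3 pp2:1 pp3:1
Op 8: write(P1, v0, 141). refcount(pp3)=1 -> write in place. 4 ppages; refcounts: pp0:1 pp1:3 pp2:1 pp3:1

Answer: 4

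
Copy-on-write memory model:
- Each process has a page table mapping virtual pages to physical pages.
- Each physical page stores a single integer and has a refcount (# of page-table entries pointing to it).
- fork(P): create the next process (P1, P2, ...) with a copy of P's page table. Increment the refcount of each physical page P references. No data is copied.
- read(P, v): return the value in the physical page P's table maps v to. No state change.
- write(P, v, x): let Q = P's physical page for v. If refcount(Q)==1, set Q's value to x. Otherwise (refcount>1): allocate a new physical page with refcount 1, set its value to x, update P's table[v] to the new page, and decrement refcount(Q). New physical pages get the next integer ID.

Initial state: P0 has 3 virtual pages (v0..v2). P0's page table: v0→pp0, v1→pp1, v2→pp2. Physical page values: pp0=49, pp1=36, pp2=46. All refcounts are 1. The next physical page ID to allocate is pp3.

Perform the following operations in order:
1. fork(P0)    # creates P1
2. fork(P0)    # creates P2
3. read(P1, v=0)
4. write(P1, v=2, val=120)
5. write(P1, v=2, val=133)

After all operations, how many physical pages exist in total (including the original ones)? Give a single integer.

Answer: 4

Derivation:
Op 1: fork(P0) -> P1. 3 ppages; refcounts: pp0:2 pp1:2 pp2:2
Op 2: fork(P0) -> P2. 3 ppages; refcounts: pp0:3 pp1:3 pp2:3
Op 3: read(P1, v0) -> 49. No state change.
Op 4: write(P1, v2, 120). refcount(pp2)=3>1 -> COPY to pp3. 4 ppages; refcounts: pp0:3 pp1:3 pp2:2 pp3:1
Op 5: write(P1, v2, 133). refcount(pp3)=1 -> write in place. 4 ppages; refcounts: pp0:3 pp1:3 pp2:2 pp3:1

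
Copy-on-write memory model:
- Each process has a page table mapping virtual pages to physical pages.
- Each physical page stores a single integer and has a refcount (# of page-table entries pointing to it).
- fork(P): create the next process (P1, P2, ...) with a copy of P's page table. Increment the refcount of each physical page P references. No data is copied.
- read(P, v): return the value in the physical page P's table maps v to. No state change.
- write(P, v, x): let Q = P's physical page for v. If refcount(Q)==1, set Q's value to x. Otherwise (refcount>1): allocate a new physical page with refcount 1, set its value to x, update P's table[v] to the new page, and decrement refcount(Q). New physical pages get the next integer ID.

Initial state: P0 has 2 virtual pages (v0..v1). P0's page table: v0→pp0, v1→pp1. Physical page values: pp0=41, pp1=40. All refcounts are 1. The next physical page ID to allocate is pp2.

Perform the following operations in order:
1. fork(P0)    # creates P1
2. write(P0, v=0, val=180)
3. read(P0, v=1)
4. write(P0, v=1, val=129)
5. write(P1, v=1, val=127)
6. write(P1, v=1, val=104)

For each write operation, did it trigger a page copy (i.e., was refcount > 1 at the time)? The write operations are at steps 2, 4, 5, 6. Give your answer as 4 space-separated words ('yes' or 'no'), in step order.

Op 1: fork(P0) -> P1. 2 ppages; refcounts: pp0:2 pp1:2
Op 2: write(P0, v0, 180). refcount(pp0)=2>1 -> COPY to pp2. 3 ppages; refcounts: pp0:1 pp1:2 pp2:1
Op 3: read(P0, v1) -> 40. No state change.
Op 4: write(P0, v1, 129). refcount(pp1)=2>1 -> COPY to pp3. 4 ppages; refcounts: pp0:1 pp1:1 pp2:1 pp3:1
Op 5: write(P1, v1, 127). refcount(pp1)=1 -> write in place. 4 ppages; refcounts: pp0:1 pp1:1 pp2:1 pp3:1
Op 6: write(P1, v1, 104). refcount(pp1)=1 -> write in place. 4 ppages; refcounts: pp0:1 pp1:1 pp2:1 pp3:1

yes yes no no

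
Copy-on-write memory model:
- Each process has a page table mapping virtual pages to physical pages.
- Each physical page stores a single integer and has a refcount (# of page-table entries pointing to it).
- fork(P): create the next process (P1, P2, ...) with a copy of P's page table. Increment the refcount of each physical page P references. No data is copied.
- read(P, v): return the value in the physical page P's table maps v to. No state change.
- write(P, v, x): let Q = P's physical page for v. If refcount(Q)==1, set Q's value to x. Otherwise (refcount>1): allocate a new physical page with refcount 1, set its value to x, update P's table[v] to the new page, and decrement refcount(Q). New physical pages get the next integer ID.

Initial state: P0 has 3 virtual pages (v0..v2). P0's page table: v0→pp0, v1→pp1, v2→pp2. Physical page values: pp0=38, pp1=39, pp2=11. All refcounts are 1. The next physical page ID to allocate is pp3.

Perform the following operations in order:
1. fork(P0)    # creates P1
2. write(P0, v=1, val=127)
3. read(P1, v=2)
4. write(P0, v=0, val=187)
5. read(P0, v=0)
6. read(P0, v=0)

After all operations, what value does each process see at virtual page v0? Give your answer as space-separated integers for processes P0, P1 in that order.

Answer: 187 38

Derivation:
Op 1: fork(P0) -> P1. 3 ppages; refcounts: pp0:2 pp1:2 pp2:2
Op 2: write(P0, v1, 127). refcount(pp1)=2>1 -> COPY to pp3. 4 ppages; refcounts: pp0:2 pp1:1 pp2:2 pp3:1
Op 3: read(P1, v2) -> 11. No state change.
Op 4: write(P0, v0, 187). refcount(pp0)=2>1 -> COPY to pp4. 5 ppages; refcounts: pp0:1 pp1:1 pp2:2 pp3:1 pp4:1
Op 5: read(P0, v0) -> 187. No state change.
Op 6: read(P0, v0) -> 187. No state change.
P0: v0 -> pp4 = 187
P1: v0 -> pp0 = 38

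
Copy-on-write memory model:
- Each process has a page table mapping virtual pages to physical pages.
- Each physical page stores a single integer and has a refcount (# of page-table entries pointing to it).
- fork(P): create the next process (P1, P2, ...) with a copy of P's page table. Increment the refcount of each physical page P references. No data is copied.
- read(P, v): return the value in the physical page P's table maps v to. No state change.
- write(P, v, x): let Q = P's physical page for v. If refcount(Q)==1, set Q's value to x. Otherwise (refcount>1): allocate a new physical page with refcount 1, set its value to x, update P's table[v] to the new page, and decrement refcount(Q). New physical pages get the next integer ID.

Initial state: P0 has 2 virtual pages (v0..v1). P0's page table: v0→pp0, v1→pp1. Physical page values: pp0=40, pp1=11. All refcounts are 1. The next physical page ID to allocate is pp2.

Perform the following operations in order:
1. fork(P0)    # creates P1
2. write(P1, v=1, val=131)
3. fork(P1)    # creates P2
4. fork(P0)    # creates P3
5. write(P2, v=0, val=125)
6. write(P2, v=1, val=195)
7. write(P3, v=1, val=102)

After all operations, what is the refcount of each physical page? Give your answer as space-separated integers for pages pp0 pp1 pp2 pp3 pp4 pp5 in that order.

Op 1: fork(P0) -> P1. 2 ppages; refcounts: pp0:2 pp1:2
Op 2: write(P1, v1, 131). refcount(pp1)=2>1 -> COPY to pp2. 3 ppages; refcounts: pp0:2 pp1:1 pp2:1
Op 3: fork(P1) -> P2. 3 ppages; refcounts: pp0:3 pp1:1 pp2:2
Op 4: fork(P0) -> P3. 3 ppages; refcounts: pp0:4 pp1:2 pp2:2
Op 5: write(P2, v0, 125). refcount(pp0)=4>1 -> COPY to pp3. 4 ppages; refcounts: pp0:3 pp1:2 pp2:2 pp3:1
Op 6: write(P2, v1, 195). refcount(pp2)=2>1 -> COPY to pp4. 5 ppages; refcounts: pp0:3 pp1:2 pp2:1 pp3:1 pp4:1
Op 7: write(P3, v1, 102). refcount(pp1)=2>1 -> COPY to pp5. 6 ppages; refcounts: pp0:3 pp1:1 pp2:1 pp3:1 pp4:1 pp5:1

Answer: 3 1 1 1 1 1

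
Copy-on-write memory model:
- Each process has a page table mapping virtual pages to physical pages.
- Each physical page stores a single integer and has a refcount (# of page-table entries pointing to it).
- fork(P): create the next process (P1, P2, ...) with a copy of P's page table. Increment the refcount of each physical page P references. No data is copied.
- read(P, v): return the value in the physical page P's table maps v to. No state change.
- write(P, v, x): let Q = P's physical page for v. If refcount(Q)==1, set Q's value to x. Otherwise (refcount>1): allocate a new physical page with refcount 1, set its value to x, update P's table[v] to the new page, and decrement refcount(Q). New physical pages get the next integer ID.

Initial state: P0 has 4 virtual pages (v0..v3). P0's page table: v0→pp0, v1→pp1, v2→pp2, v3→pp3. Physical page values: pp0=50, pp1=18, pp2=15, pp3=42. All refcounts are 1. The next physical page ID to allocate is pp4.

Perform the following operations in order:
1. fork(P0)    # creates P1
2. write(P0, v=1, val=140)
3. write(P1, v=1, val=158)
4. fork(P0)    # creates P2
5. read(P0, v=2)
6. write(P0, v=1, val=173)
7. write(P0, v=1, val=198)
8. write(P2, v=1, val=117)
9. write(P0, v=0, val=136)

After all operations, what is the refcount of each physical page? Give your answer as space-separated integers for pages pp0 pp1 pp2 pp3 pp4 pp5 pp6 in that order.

Answer: 2 1 3 3 1 1 1

Derivation:
Op 1: fork(P0) -> P1. 4 ppages; refcounts: pp0:2 pp1:2 pp2:2 pp3:2
Op 2: write(P0, v1, 140). refcount(pp1)=2>1 -> COPY to pp4. 5 ppages; refcounts: pp0:2 pp1:1 pp2:2 pp3:2 pp4:1
Op 3: write(P1, v1, 158). refcount(pp1)=1 -> write in place. 5 ppages; refcounts: pp0:2 pp1:1 pp2:2 pp3:2 pp4:1
Op 4: fork(P0) -> P2. 5 ppages; refcounts: pp0:3 pp1:1 pp2:3 pp3:3 pp4:2
Op 5: read(P0, v2) -> 15. No state change.
Op 6: write(P0, v1, 173). refcount(pp4)=2>1 -> COPY to pp5. 6 ppages; refcounts: pp0:3 pp1:1 pp2:3 pp3:3 pp4:1 pp5:1
Op 7: write(P0, v1, 198). refcount(pp5)=1 -> write in place. 6 ppages; refcounts: pp0:3 pp1:1 pp2:3 pp3:3 pp4:1 pp5:1
Op 8: write(P2, v1, 117). refcount(pp4)=1 -> write in place. 6 ppages; refcounts: pp0:3 pp1:1 pp2:3 pp3:3 pp4:1 pp5:1
Op 9: write(P0, v0, 136). refcount(pp0)=3>1 -> COPY to pp6. 7 ppages; refcounts: pp0:2 pp1:1 pp2:3 pp3:3 pp4:1 pp5:1 pp6:1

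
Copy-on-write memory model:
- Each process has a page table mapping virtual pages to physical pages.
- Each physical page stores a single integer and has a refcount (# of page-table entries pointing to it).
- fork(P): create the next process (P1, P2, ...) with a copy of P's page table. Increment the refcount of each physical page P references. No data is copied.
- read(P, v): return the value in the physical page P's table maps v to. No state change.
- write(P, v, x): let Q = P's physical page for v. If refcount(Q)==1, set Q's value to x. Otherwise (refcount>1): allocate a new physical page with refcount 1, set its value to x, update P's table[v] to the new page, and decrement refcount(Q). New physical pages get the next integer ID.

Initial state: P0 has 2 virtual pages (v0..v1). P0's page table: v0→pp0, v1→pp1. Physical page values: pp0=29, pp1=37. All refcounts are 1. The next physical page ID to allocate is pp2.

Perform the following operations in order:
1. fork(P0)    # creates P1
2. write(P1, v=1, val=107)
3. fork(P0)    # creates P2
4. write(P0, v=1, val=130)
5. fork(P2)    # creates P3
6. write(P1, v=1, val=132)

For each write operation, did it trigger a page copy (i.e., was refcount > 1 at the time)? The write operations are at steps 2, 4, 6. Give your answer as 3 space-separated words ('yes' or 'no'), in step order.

Op 1: fork(P0) -> P1. 2 ppages; refcounts: pp0:2 pp1:2
Op 2: write(P1, v1, 107). refcount(pp1)=2>1 -> COPY to pp2. 3 ppages; refcounts: pp0:2 pp1:1 pp2:1
Op 3: fork(P0) -> P2. 3 ppages; refcounts: pp0:3 pp1:2 pp2:1
Op 4: write(P0, v1, 130). refcount(pp1)=2>1 -> COPY to pp3. 4 ppages; refcounts: pp0:3 pp1:1 pp2:1 pp3:1
Op 5: fork(P2) -> P3. 4 ppages; refcounts: pp0:4 pp1:2 pp2:1 pp3:1
Op 6: write(P1, v1, 132). refcount(pp2)=1 -> write in place. 4 ppages; refcounts: pp0:4 pp1:2 pp2:1 pp3:1

yes yes no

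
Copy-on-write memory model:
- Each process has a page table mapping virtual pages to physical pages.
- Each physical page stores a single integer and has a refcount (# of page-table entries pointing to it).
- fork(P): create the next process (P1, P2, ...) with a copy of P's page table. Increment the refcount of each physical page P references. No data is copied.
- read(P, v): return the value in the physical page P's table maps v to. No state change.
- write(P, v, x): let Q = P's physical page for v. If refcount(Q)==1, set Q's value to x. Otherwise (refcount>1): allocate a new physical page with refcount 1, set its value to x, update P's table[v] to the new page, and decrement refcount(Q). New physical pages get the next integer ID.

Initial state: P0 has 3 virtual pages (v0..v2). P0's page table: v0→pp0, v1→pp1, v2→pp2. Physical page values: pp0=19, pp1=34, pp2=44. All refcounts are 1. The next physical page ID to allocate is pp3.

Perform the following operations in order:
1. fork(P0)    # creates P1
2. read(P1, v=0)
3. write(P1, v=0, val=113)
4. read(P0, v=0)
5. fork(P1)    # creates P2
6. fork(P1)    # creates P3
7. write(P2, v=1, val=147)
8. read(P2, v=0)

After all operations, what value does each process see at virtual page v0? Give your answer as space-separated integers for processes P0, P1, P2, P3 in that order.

Op 1: fork(P0) -> P1. 3 ppages; refcounts: pp0:2 pp1:2 pp2:2
Op 2: read(P1, v0) -> 19. No state change.
Op 3: write(P1, v0, 113). refcount(pp0)=2>1 -> COPY to pp3. 4 ppages; refcounts: pp0:1 pp1:2 pp2:2 pp3:1
Op 4: read(P0, v0) -> 19. No state change.
Op 5: fork(P1) -> P2. 4 ppages; refcounts: pp0:1 pp1:3 pp2:3 pp3:2
Op 6: fork(P1) -> P3. 4 ppages; refcounts: pp0:1 pp1:4 pp2:4 pp3:3
Op 7: write(P2, v1, 147). refcount(pp1)=4>1 -> COPY to pp4. 5 ppages; refcounts: pp0:1 pp1:3 pp2:4 pp3:3 pp4:1
Op 8: read(P2, v0) -> 113. No state change.
P0: v0 -> pp0 = 19
P1: v0 -> pp3 = 113
P2: v0 -> pp3 = 113
P3: v0 -> pp3 = 113

Answer: 19 113 113 113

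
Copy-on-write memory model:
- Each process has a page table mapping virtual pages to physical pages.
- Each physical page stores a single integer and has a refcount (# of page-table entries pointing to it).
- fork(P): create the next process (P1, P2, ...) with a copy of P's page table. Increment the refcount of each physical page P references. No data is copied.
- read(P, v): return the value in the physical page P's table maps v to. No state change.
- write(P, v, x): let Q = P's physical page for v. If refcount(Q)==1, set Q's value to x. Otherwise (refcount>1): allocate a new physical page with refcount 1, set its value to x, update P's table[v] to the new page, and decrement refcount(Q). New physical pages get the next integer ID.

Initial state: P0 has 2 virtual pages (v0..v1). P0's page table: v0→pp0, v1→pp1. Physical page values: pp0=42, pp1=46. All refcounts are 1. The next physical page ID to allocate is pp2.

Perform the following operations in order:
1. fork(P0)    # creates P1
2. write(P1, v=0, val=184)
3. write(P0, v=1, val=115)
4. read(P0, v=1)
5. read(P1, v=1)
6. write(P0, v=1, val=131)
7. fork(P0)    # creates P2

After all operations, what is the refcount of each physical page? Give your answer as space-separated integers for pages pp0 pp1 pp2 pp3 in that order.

Answer: 2 1 1 2

Derivation:
Op 1: fork(P0) -> P1. 2 ppages; refcounts: pp0:2 pp1:2
Op 2: write(P1, v0, 184). refcount(pp0)=2>1 -> COPY to pp2. 3 ppages; refcounts: pp0:1 pp1:2 pp2:1
Op 3: write(P0, v1, 115). refcount(pp1)=2>1 -> COPY to pp3. 4 ppages; refcounts: pp0:1 pp1:1 pp2:1 pp3:1
Op 4: read(P0, v1) -> 115. No state change.
Op 5: read(P1, v1) -> 46. No state change.
Op 6: write(P0, v1, 131). refcount(pp3)=1 -> write in place. 4 ppages; refcounts: pp0:1 pp1:1 pp2:1 pp3:1
Op 7: fork(P0) -> P2. 4 ppages; refcounts: pp0:2 pp1:1 pp2:1 pp3:2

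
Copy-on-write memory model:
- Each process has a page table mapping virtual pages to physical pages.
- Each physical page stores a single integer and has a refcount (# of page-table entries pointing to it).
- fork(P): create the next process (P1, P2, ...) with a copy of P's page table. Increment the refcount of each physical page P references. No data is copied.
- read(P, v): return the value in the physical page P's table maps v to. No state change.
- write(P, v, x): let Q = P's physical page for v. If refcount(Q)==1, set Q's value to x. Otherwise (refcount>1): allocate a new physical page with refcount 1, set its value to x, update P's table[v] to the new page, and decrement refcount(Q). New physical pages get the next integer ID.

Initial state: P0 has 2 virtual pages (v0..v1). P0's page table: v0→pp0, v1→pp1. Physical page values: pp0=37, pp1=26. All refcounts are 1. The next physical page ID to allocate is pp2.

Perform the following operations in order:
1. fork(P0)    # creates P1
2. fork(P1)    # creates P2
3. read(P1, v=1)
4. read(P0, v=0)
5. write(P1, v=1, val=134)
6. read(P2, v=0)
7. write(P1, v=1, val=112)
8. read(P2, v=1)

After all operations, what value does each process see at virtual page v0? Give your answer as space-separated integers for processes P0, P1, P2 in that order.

Answer: 37 37 37

Derivation:
Op 1: fork(P0) -> P1. 2 ppages; refcounts: pp0:2 pp1:2
Op 2: fork(P1) -> P2. 2 ppages; refcounts: pp0:3 pp1:3
Op 3: read(P1, v1) -> 26. No state change.
Op 4: read(P0, v0) -> 37. No state change.
Op 5: write(P1, v1, 134). refcount(pp1)=3>1 -> COPY to pp2. 3 ppages; refcounts: pp0:3 pp1:2 pp2:1
Op 6: read(P2, v0) -> 37. No state change.
Op 7: write(P1, v1, 112). refcount(pp2)=1 -> write in place. 3 ppages; refcounts: pp0:3 pp1:2 pp2:1
Op 8: read(P2, v1) -> 26. No state change.
P0: v0 -> pp0 = 37
P1: v0 -> pp0 = 37
P2: v0 -> pp0 = 37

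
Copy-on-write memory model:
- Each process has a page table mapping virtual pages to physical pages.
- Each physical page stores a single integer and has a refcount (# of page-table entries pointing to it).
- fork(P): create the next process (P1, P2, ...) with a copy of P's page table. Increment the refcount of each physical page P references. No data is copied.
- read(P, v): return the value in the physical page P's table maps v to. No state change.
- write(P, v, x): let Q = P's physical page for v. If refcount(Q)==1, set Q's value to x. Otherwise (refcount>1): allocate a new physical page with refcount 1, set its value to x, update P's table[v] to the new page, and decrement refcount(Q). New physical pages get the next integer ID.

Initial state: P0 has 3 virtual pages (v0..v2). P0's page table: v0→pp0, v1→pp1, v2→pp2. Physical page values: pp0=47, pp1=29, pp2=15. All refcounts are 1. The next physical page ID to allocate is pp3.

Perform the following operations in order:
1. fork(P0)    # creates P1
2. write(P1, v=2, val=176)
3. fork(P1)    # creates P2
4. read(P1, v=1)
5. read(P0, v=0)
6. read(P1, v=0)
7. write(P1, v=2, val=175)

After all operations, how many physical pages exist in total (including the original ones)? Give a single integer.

Op 1: fork(P0) -> P1. 3 ppages; refcounts: pp0:2 pp1:2 pp2:2
Op 2: write(P1, v2, 176). refcount(pp2)=2>1 -> COPY to pp3. 4 ppages; refcounts: pp0:2 pp1:2 pp2:1 pp3:1
Op 3: fork(P1) -> P2. 4 ppages; refcounts: pp0:3 pp1:3 pp2:1 pp3:2
Op 4: read(P1, v1) -> 29. No state change.
Op 5: read(P0, v0) -> 47. No state change.
Op 6: read(P1, v0) -> 47. No state change.
Op 7: write(P1, v2, 175). refcount(pp3)=2>1 -> COPY to pp4. 5 ppages; refcounts: pp0:3 pp1:3 pp2:1 pp3:1 pp4:1

Answer: 5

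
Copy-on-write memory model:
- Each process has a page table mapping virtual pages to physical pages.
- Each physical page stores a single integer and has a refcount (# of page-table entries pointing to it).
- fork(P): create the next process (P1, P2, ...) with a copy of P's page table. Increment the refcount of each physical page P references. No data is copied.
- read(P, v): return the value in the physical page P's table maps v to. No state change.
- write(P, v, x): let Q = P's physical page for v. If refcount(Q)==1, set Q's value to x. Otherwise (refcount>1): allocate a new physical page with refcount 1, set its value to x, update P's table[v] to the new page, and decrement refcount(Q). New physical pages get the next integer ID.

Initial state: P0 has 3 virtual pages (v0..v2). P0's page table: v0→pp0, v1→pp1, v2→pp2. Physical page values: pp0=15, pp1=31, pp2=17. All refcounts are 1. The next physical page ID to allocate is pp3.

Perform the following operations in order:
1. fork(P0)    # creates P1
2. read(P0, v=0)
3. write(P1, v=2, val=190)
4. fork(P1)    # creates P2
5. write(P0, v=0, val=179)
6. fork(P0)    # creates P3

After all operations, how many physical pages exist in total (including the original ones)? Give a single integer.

Op 1: fork(P0) -> P1. 3 ppages; refcounts: pp0:2 pp1:2 pp2:2
Op 2: read(P0, v0) -> 15. No state change.
Op 3: write(P1, v2, 190). refcount(pp2)=2>1 -> COPY to pp3. 4 ppages; refcounts: pp0:2 pp1:2 pp2:1 pp3:1
Op 4: fork(P1) -> P2. 4 ppages; refcounts: pp0:3 pp1:3 pp2:1 pp3:2
Op 5: write(P0, v0, 179). refcount(pp0)=3>1 -> COPY to pp4. 5 ppages; refcounts: pp0:2 pp1:3 pp2:1 pp3:2 pp4:1
Op 6: fork(P0) -> P3. 5 ppages; refcounts: pp0:2 pp1:4 pp2:2 pp3:2 pp4:2

Answer: 5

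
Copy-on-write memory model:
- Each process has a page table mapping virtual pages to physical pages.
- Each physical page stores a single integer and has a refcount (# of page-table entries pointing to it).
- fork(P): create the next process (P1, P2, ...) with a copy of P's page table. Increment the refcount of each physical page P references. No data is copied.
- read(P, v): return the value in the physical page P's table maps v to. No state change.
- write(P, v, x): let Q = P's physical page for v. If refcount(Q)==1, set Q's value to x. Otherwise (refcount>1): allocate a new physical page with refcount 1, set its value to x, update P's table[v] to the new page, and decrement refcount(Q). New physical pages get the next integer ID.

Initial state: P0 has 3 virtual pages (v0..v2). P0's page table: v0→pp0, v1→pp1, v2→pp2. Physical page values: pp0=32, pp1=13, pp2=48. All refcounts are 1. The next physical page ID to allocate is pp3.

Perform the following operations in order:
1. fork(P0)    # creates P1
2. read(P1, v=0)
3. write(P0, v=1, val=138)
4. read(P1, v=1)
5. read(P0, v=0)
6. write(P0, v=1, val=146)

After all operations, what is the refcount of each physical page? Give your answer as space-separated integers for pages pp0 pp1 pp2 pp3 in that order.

Answer: 2 1 2 1

Derivation:
Op 1: fork(P0) -> P1. 3 ppages; refcounts: pp0:2 pp1:2 pp2:2
Op 2: read(P1, v0) -> 32. No state change.
Op 3: write(P0, v1, 138). refcount(pp1)=2>1 -> COPY to pp3. 4 ppages; refcounts: pp0:2 pp1:1 pp2:2 pp3:1
Op 4: read(P1, v1) -> 13. No state change.
Op 5: read(P0, v0) -> 32. No state change.
Op 6: write(P0, v1, 146). refcount(pp3)=1 -> write in place. 4 ppages; refcounts: pp0:2 pp1:1 pp2:2 pp3:1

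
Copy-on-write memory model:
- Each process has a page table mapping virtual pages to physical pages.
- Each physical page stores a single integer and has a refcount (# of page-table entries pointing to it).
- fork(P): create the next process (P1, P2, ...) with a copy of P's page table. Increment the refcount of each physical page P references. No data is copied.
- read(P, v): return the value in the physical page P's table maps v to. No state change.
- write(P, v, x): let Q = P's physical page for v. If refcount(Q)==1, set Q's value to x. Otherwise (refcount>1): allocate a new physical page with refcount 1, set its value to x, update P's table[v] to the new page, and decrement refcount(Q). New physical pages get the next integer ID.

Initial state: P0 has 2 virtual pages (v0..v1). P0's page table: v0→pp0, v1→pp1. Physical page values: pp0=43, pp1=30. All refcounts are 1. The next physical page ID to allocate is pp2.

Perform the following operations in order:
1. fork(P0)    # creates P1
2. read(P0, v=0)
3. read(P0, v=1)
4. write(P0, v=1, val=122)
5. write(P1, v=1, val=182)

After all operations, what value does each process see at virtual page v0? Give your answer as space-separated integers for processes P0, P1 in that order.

Answer: 43 43

Derivation:
Op 1: fork(P0) -> P1. 2 ppages; refcounts: pp0:2 pp1:2
Op 2: read(P0, v0) -> 43. No state change.
Op 3: read(P0, v1) -> 30. No state change.
Op 4: write(P0, v1, 122). refcount(pp1)=2>1 -> COPY to pp2. 3 ppages; refcounts: pp0:2 pp1:1 pp2:1
Op 5: write(P1, v1, 182). refcount(pp1)=1 -> write in place. 3 ppages; refcounts: pp0:2 pp1:1 pp2:1
P0: v0 -> pp0 = 43
P1: v0 -> pp0 = 43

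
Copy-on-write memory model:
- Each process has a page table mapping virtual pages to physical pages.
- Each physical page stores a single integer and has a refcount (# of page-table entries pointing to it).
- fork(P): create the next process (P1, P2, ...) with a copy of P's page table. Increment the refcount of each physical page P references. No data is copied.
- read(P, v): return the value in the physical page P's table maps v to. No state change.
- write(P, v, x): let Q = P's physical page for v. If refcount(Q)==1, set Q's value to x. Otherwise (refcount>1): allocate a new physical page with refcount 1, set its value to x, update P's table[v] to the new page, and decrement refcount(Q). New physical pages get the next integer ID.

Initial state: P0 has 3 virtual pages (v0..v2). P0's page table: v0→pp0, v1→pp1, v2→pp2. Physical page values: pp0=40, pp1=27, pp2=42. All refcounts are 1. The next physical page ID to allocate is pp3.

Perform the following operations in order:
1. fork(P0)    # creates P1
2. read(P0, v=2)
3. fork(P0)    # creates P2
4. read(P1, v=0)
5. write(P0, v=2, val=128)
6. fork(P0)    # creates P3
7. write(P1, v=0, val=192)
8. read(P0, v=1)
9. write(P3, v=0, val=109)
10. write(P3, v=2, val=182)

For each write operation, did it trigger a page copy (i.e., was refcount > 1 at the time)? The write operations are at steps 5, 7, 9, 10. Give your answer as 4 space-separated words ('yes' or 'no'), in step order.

Op 1: fork(P0) -> P1. 3 ppages; refcounts: pp0:2 pp1:2 pp2:2
Op 2: read(P0, v2) -> 42. No state change.
Op 3: fork(P0) -> P2. 3 ppages; refcounts: pp0:3 pp1:3 pp2:3
Op 4: read(P1, v0) -> 40. No state change.
Op 5: write(P0, v2, 128). refcount(pp2)=3>1 -> COPY to pp3. 4 ppages; refcounts: pp0:3 pp1:3 pp2:2 pp3:1
Op 6: fork(P0) -> P3. 4 ppages; refcounts: pp0:4 pp1:4 pp2:2 pp3:2
Op 7: write(P1, v0, 192). refcount(pp0)=4>1 -> COPY to pp4. 5 ppages; refcounts: pp0:3 pp1:4 pp2:2 pp3:2 pp4:1
Op 8: read(P0, v1) -> 27. No state change.
Op 9: write(P3, v0, 109). refcount(pp0)=3>1 -> COPY to pp5. 6 ppages; refcounts: pp0:2 pp1:4 pp2:2 pp3:2 pp4:1 pp5:1
Op 10: write(P3, v2, 182). refcount(pp3)=2>1 -> COPY to pp6. 7 ppages; refcounts: pp0:2 pp1:4 pp2:2 pp3:1 pp4:1 pp5:1 pp6:1

yes yes yes yes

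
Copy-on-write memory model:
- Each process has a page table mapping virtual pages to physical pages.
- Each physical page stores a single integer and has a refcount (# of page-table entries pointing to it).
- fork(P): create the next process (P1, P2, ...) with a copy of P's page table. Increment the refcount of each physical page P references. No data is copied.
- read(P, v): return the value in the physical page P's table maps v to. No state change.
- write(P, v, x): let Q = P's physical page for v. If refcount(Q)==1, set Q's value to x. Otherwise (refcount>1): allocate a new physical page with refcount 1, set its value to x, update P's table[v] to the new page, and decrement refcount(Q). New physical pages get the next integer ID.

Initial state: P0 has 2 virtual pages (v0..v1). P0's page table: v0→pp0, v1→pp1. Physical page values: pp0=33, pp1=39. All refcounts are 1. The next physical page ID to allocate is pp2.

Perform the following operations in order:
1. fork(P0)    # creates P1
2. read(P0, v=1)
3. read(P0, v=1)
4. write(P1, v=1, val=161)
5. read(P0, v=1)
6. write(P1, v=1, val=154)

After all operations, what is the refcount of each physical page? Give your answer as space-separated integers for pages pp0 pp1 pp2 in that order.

Op 1: fork(P0) -> P1. 2 ppages; refcounts: pp0:2 pp1:2
Op 2: read(P0, v1) -> 39. No state change.
Op 3: read(P0, v1) -> 39. No state change.
Op 4: write(P1, v1, 161). refcount(pp1)=2>1 -> COPY to pp2. 3 ppages; refcounts: pp0:2 pp1:1 pp2:1
Op 5: read(P0, v1) -> 39. No state change.
Op 6: write(P1, v1, 154). refcount(pp2)=1 -> write in place. 3 ppages; refcounts: pp0:2 pp1:1 pp2:1

Answer: 2 1 1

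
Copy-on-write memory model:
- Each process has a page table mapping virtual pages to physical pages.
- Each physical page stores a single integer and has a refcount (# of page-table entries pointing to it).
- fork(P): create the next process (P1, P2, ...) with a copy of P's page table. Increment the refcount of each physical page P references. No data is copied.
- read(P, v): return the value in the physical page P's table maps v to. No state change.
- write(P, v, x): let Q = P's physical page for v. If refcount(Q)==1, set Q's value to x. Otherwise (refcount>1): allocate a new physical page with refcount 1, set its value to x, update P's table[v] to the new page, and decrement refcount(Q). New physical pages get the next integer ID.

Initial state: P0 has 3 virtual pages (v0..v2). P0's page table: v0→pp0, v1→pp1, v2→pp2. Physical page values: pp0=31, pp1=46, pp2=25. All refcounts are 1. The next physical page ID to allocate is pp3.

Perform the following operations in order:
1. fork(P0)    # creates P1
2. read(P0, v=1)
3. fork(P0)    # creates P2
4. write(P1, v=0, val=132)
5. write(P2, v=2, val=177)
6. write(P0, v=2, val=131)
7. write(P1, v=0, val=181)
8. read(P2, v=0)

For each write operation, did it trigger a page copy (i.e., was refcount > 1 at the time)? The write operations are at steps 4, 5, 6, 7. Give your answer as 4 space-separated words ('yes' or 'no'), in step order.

Op 1: fork(P0) -> P1. 3 ppages; refcounts: pp0:2 pp1:2 pp2:2
Op 2: read(P0, v1) -> 46. No state change.
Op 3: fork(P0) -> P2. 3 ppages; refcounts: pp0:3 pp1:3 pp2:3
Op 4: write(P1, v0, 132). refcount(pp0)=3>1 -> COPY to pp3. 4 ppages; refcounts: pp0:2 pp1:3 pp2:3 pp3:1
Op 5: write(P2, v2, 177). refcount(pp2)=3>1 -> COPY to pp4. 5 ppages; refcounts: pp0:2 pp1:3 pp2:2 pp3:1 pp4:1
Op 6: write(P0, v2, 131). refcount(pp2)=2>1 -> COPY to pp5. 6 ppages; refcounts: pp0:2 pp1:3 pp2:1 pp3:1 pp4:1 pp5:1
Op 7: write(P1, v0, 181). refcount(pp3)=1 -> write in place. 6 ppages; refcounts: pp0:2 pp1:3 pp2:1 pp3:1 pp4:1 pp5:1
Op 8: read(P2, v0) -> 31. No state change.

yes yes yes no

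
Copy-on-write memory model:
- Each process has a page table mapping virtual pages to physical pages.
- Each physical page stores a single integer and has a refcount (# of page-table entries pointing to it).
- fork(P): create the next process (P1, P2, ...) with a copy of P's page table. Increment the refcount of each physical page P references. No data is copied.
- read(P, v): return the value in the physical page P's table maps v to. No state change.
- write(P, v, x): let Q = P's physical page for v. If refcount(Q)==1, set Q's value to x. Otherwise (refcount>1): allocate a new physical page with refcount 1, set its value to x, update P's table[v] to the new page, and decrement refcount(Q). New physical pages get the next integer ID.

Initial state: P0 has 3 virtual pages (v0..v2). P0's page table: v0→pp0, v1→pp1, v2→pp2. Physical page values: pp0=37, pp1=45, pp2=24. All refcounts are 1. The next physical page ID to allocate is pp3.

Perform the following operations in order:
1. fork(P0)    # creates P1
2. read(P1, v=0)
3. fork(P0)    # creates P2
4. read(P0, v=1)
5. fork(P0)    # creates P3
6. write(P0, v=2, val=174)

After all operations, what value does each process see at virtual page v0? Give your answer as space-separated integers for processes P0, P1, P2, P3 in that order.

Answer: 37 37 37 37

Derivation:
Op 1: fork(P0) -> P1. 3 ppages; refcounts: pp0:2 pp1:2 pp2:2
Op 2: read(P1, v0) -> 37. No state change.
Op 3: fork(P0) -> P2. 3 ppages; refcounts: pp0:3 pp1:3 pp2:3
Op 4: read(P0, v1) -> 45. No state change.
Op 5: fork(P0) -> P3. 3 ppages; refcounts: pp0:4 pp1:4 pp2:4
Op 6: write(P0, v2, 174). refcount(pp2)=4>1 -> COPY to pp3. 4 ppages; refcounts: pp0:4 pp1:4 pp2:3 pp3:1
P0: v0 -> pp0 = 37
P1: v0 -> pp0 = 37
P2: v0 -> pp0 = 37
P3: v0 -> pp0 = 37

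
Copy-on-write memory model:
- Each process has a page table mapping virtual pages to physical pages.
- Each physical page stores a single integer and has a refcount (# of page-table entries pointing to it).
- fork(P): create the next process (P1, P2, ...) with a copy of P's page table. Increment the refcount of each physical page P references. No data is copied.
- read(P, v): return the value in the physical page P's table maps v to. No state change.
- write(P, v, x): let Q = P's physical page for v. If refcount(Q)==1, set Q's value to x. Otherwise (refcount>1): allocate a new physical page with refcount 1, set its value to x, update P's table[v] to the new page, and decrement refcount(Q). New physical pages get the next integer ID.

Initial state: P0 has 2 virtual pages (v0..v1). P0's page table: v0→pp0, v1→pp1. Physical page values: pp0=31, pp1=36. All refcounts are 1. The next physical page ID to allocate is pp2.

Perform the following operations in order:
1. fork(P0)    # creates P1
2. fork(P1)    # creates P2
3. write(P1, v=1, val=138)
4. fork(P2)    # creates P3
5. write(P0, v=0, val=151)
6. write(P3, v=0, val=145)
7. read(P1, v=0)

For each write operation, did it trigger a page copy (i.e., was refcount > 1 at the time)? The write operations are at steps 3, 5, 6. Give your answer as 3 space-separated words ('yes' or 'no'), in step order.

Op 1: fork(P0) -> P1. 2 ppages; refcounts: pp0:2 pp1:2
Op 2: fork(P1) -> P2. 2 ppages; refcounts: pp0:3 pp1:3
Op 3: write(P1, v1, 138). refcount(pp1)=3>1 -> COPY to pp2. 3 ppages; refcounts: pp0:3 pp1:2 pp2:1
Op 4: fork(P2) -> P3. 3 ppages; refcounts: pp0:4 pp1:3 pp2:1
Op 5: write(P0, v0, 151). refcount(pp0)=4>1 -> COPY to pp3. 4 ppages; refcounts: pp0:3 pp1:3 pp2:1 pp3:1
Op 6: write(P3, v0, 145). refcount(pp0)=3>1 -> COPY to pp4. 5 ppages; refcounts: pp0:2 pp1:3 pp2:1 pp3:1 pp4:1
Op 7: read(P1, v0) -> 31. No state change.

yes yes yes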